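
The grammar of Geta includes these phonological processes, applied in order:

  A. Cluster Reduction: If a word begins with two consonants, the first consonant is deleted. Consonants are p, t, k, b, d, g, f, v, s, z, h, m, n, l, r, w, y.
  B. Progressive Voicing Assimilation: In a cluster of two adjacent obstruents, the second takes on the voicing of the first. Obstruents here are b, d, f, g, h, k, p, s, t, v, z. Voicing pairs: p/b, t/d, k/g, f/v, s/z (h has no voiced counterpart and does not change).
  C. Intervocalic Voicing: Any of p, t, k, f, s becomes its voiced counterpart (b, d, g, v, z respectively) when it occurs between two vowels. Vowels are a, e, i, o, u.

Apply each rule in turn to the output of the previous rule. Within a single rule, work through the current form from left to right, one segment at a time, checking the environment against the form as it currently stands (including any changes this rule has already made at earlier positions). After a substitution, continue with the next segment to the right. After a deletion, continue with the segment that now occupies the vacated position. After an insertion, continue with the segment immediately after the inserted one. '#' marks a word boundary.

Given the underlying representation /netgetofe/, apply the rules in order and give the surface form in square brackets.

A Cluster Reduction: no change — [netgetofe]
B Progressive Voicing Assimilation: [netgetofe] → [netketofe]
C Intervocalic Voicing: [netketofe] → [netkedove]

[netkedove]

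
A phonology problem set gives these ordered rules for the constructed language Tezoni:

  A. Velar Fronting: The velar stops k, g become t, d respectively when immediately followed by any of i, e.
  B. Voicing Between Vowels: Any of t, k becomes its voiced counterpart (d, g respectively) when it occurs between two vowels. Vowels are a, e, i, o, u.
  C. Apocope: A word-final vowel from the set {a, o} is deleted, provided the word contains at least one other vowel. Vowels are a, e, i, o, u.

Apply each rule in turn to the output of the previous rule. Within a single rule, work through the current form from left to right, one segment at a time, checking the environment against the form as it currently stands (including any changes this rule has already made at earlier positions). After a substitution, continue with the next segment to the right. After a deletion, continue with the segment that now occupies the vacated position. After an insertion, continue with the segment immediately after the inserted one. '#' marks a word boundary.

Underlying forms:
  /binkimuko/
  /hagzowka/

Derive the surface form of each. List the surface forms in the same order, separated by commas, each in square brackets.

[bintimug], [hagzowk]

/binkimuko/:
  A Velar Fronting: [binkimuko] → [bintimuko]
  B Voicing Between Vowels: [bintimuko] → [bintimugo]
  C Apocope: [bintimugo] → [bintimug]
/hagzowka/:
  A Velar Fronting: no change — [hagzowka]
  B Voicing Between Vowels: no change — [hagzowka]
  C Apocope: [hagzowka] → [hagzowk]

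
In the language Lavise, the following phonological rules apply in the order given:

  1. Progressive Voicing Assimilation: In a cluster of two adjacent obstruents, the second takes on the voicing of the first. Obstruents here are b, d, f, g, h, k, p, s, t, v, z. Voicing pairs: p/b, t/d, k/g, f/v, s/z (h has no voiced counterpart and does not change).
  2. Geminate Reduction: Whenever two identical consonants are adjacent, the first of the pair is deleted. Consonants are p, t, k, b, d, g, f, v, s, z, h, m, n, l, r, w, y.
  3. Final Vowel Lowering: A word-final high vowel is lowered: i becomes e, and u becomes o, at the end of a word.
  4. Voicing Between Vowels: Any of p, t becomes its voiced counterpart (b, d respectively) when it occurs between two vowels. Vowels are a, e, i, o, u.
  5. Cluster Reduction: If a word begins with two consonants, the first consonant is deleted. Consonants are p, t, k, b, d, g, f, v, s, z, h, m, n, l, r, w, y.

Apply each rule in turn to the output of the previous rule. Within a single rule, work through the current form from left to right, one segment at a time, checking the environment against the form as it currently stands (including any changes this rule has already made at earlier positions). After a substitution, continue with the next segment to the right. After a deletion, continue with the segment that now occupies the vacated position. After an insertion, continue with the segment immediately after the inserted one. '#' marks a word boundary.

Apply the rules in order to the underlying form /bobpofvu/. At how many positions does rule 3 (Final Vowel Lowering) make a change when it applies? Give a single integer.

1 Progressive Voicing Assimilation: [bobpofvu] → [bobboffu]
2 Geminate Reduction: [bobboffu] → [bobofu]
3 Final Vowel Lowering: [bobofu] → [bobofo]
4 Voicing Between Vowels: no change — [bobofo]
5 Cluster Reduction: no change — [bobofo]
Rule 3 changed 1 position(s).

1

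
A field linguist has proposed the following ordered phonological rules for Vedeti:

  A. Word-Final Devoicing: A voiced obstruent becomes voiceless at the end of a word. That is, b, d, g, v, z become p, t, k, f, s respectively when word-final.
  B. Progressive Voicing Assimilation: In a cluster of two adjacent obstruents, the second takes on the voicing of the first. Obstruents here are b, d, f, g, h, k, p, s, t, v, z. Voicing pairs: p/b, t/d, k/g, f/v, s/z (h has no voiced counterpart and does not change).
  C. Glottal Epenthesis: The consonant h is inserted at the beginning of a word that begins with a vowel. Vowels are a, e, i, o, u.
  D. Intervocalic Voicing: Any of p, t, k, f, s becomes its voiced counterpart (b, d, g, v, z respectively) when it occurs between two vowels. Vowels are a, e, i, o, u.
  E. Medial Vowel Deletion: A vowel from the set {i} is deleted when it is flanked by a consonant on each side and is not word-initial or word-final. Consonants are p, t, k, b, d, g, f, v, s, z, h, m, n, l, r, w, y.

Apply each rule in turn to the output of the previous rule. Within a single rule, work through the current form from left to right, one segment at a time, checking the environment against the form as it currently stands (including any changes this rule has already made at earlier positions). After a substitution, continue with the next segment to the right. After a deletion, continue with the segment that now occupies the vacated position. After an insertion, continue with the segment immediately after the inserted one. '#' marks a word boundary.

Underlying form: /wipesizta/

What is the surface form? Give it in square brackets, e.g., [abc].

[wbezzda]

A Word-Final Devoicing: no change — [wipesizta]
B Progressive Voicing Assimilation: [wipesizta] → [wipesizda]
C Glottal Epenthesis: no change — [wipesizda]
D Intervocalic Voicing: [wipesizda] → [wibezizda]
E Medial Vowel Deletion: [wibezizda] → [wbezzda]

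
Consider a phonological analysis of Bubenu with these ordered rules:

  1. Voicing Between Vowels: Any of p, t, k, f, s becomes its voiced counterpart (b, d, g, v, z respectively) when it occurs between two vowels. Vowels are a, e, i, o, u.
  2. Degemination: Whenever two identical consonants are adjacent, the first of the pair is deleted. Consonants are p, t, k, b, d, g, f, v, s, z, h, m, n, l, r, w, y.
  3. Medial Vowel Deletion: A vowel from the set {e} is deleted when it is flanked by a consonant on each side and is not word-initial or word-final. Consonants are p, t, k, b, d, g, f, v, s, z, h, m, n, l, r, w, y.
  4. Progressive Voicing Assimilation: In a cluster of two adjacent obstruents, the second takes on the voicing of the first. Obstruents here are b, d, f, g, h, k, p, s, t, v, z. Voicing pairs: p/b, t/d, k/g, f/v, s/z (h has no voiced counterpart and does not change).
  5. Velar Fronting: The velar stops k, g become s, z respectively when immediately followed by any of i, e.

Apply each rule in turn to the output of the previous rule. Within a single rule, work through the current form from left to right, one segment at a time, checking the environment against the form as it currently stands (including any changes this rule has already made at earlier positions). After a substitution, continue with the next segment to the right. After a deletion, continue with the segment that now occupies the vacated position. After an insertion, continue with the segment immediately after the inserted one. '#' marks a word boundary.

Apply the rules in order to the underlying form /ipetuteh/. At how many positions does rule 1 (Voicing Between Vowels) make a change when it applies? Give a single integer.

1 Voicing Between Vowels: [ipetuteh] → [ibedudeh]
2 Degemination: no change — [ibedudeh]
3 Medial Vowel Deletion: [ibedudeh] → [ibdudh]
4 Progressive Voicing Assimilation: no change — [ibdudh]
5 Velar Fronting: no change — [ibdudh]
Rule 1 changed 3 position(s).

3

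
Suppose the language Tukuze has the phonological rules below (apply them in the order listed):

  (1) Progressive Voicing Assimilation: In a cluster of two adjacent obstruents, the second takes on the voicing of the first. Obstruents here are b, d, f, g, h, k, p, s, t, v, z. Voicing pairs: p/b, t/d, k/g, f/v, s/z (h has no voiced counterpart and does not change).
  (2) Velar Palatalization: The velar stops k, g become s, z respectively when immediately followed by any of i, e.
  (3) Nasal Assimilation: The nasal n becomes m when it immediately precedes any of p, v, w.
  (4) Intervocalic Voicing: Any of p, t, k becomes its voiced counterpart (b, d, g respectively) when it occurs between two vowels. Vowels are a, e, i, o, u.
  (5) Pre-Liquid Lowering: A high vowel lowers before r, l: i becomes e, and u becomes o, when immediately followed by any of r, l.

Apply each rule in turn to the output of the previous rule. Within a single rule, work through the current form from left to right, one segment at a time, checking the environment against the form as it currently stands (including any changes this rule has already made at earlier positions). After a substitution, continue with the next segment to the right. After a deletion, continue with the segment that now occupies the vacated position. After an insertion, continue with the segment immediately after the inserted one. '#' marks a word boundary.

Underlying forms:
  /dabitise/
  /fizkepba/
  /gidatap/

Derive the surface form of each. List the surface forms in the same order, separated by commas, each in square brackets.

[dabidise], [fizzeppa], [zidadap]

/dabitise/:
  (1) Progressive Voicing Assimilation: no change — [dabitise]
  (2) Velar Palatalization: no change — [dabitise]
  (3) Nasal Assimilation: no change — [dabitise]
  (4) Intervocalic Voicing: [dabitise] → [dabidise]
  (5) Pre-Liquid Lowering: no change — [dabidise]
/fizkepba/:
  (1) Progressive Voicing Assimilation: [fizkepba] → [fizgeppa]
  (2) Velar Palatalization: [fizgeppa] → [fizzeppa]
  (3) Nasal Assimilation: no change — [fizzeppa]
  (4) Intervocalic Voicing: no change — [fizzeppa]
  (5) Pre-Liquid Lowering: no change — [fizzeppa]
/gidatap/:
  (1) Progressive Voicing Assimilation: no change — [gidatap]
  (2) Velar Palatalization: [gidatap] → [zidatap]
  (3) Nasal Assimilation: no change — [zidatap]
  (4) Intervocalic Voicing: [zidatap] → [zidadap]
  (5) Pre-Liquid Lowering: no change — [zidadap]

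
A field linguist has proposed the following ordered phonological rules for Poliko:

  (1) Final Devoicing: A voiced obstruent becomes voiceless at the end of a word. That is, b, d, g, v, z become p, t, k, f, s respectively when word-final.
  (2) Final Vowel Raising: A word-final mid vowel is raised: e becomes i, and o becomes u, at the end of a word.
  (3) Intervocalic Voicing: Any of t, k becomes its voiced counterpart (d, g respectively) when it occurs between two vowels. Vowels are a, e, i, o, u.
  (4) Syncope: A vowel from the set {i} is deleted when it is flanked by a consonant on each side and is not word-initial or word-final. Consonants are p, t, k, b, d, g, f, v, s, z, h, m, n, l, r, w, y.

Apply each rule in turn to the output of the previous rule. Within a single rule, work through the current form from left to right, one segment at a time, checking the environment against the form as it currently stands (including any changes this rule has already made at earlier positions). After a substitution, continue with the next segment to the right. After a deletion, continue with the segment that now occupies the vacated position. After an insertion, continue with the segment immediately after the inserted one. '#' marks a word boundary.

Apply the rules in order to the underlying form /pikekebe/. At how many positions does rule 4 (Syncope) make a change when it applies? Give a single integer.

(1) Final Devoicing: no change — [pikekebe]
(2) Final Vowel Raising: [pikekebe] → [pikekebi]
(3) Intervocalic Voicing: [pikekebi] → [pigegebi]
(4) Syncope: [pigegebi] → [pgegebi]
Rule 4 changed 1 position(s).

1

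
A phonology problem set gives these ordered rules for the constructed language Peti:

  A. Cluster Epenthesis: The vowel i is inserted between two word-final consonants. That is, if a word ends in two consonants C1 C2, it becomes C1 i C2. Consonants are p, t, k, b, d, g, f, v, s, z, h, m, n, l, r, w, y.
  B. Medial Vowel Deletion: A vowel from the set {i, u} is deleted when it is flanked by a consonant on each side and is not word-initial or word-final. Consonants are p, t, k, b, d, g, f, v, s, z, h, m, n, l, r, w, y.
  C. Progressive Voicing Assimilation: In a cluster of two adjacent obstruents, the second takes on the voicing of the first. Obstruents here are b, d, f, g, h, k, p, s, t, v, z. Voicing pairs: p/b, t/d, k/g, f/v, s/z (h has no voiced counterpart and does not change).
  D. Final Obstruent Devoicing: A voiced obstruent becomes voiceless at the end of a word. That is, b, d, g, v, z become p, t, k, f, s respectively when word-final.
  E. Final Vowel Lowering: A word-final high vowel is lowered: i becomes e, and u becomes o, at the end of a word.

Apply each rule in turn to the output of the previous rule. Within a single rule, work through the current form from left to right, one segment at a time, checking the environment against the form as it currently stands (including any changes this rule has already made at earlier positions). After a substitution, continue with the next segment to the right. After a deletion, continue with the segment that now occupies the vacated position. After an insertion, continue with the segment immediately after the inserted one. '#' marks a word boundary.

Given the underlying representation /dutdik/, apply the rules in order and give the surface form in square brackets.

A Cluster Epenthesis: no change — [dutdik]
B Medial Vowel Deletion: [dutdik] → [dtdk]
C Progressive Voicing Assimilation: [dtdk] → [dddg]
D Final Obstruent Devoicing: [dddg] → [dddk]
E Final Vowel Lowering: no change — [dddk]

[dddk]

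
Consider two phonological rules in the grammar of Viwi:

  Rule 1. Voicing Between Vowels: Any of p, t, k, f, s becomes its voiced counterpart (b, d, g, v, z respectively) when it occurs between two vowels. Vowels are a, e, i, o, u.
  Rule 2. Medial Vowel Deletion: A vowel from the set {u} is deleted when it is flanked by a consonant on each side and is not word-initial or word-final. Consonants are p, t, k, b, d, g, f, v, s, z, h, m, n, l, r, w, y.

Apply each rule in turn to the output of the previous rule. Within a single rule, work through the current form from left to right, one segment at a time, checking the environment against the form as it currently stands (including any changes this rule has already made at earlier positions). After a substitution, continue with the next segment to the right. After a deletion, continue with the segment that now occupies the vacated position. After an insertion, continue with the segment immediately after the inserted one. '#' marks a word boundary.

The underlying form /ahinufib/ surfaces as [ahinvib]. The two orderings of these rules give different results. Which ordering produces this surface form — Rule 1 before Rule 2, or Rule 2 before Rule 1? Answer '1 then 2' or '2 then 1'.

1 then 2

Order 1 then 2:
  1 Voicing Between Vowels: [ahinufib] → [ahinuvib]
  2 Medial Vowel Deletion: [ahinuvib] → [ahinvib]
  result: [ahinvib]
Order 2 then 1:
  2 Medial Vowel Deletion: [ahinufib] → [ahinfib]
  1 Voicing Between Vowels: no change — [ahinfib]
  result: [ahinfib]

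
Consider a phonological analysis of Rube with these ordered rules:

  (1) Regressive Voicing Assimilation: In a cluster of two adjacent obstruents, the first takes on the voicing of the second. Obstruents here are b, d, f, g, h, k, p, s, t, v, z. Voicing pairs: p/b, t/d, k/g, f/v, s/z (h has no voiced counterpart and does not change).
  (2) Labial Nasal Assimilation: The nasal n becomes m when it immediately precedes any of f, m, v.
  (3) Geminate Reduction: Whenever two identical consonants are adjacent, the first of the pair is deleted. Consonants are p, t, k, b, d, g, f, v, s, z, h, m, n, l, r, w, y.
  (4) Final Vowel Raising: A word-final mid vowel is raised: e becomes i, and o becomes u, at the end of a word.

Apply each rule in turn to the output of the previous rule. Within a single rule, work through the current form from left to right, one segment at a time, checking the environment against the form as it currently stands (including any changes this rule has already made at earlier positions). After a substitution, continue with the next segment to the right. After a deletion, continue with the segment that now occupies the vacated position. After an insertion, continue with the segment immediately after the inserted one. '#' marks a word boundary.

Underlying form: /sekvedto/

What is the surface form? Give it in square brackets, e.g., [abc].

(1) Regressive Voicing Assimilation: [sekvedto] → [segvetto]
(2) Labial Nasal Assimilation: no change — [segvetto]
(3) Geminate Reduction: [segvetto] → [segveto]
(4) Final Vowel Raising: [segveto] → [segvetu]

[segvetu]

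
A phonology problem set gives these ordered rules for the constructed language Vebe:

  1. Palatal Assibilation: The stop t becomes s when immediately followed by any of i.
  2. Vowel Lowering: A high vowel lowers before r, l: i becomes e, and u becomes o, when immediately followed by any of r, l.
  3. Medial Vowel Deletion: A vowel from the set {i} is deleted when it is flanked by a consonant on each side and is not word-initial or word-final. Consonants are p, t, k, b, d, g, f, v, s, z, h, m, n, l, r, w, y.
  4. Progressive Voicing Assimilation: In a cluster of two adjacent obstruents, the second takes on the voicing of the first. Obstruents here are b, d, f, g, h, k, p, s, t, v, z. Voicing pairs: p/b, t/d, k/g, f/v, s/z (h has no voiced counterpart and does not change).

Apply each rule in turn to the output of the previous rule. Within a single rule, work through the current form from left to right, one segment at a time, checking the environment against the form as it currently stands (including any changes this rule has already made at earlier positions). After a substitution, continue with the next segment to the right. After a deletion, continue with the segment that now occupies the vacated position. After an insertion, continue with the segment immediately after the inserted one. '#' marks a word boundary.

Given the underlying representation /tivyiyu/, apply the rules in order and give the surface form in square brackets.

1 Palatal Assibilation: [tivyiyu] → [sivyiyu]
2 Vowel Lowering: no change — [sivyiyu]
3 Medial Vowel Deletion: [sivyiyu] → [svyyu]
4 Progressive Voicing Assimilation: [svyyu] → [sfyyu]

[sfyyu]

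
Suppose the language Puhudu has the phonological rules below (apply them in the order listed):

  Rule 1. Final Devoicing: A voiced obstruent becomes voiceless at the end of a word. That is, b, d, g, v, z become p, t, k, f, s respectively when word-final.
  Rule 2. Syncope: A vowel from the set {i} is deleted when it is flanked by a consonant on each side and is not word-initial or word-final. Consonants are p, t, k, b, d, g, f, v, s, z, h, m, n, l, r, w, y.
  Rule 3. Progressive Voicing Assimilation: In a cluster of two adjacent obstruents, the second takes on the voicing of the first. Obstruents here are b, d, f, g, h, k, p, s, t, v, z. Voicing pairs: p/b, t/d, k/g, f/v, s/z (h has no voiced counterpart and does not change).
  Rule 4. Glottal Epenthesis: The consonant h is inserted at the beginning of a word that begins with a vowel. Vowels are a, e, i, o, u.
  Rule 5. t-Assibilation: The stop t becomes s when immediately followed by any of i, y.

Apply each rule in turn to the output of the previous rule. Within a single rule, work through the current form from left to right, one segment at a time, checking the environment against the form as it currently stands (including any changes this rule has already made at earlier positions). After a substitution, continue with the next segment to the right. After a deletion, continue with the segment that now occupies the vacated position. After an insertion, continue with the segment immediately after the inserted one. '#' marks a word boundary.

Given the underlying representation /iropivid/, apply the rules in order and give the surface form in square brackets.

[hiropft]

Rule 1 Final Devoicing: [iropivid] → [iropivit]
Rule 2 Syncope: [iropivit] → [iropvt]
Rule 3 Progressive Voicing Assimilation: [iropvt] → [iropft]
Rule 4 Glottal Epenthesis: [iropft] → [hiropft]
Rule 5 t-Assibilation: no change — [hiropft]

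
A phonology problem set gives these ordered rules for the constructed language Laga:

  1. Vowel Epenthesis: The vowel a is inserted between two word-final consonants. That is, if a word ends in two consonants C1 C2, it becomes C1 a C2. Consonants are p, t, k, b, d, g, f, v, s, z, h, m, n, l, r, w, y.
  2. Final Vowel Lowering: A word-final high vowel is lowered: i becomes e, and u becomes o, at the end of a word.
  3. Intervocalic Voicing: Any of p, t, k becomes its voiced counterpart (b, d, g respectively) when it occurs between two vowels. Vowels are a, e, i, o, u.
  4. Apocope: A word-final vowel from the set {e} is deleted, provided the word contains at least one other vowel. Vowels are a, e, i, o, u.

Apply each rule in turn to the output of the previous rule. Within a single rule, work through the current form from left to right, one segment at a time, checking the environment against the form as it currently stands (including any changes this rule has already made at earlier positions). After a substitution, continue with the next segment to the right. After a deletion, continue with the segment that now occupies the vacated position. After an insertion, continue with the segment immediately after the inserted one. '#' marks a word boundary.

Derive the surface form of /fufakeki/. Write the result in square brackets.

[fufageg]

1 Vowel Epenthesis: no change — [fufakeki]
2 Final Vowel Lowering: [fufakeki] → [fufakeke]
3 Intervocalic Voicing: [fufakeke] → [fufagege]
4 Apocope: [fufagege] → [fufageg]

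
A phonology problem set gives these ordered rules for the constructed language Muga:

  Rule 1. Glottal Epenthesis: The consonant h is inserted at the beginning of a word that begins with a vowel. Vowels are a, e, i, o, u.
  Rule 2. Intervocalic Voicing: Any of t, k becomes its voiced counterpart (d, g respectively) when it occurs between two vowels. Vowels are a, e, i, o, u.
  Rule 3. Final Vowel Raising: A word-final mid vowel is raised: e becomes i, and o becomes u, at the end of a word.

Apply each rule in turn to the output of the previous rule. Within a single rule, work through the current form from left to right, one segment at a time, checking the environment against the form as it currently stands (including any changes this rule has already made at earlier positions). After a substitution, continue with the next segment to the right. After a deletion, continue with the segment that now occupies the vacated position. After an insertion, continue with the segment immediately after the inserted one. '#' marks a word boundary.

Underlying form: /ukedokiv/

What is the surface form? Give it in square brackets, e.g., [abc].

Rule 1 Glottal Epenthesis: [ukedokiv] → [hukedokiv]
Rule 2 Intervocalic Voicing: [hukedokiv] → [hugedogiv]
Rule 3 Final Vowel Raising: no change — [hugedogiv]

[hugedogiv]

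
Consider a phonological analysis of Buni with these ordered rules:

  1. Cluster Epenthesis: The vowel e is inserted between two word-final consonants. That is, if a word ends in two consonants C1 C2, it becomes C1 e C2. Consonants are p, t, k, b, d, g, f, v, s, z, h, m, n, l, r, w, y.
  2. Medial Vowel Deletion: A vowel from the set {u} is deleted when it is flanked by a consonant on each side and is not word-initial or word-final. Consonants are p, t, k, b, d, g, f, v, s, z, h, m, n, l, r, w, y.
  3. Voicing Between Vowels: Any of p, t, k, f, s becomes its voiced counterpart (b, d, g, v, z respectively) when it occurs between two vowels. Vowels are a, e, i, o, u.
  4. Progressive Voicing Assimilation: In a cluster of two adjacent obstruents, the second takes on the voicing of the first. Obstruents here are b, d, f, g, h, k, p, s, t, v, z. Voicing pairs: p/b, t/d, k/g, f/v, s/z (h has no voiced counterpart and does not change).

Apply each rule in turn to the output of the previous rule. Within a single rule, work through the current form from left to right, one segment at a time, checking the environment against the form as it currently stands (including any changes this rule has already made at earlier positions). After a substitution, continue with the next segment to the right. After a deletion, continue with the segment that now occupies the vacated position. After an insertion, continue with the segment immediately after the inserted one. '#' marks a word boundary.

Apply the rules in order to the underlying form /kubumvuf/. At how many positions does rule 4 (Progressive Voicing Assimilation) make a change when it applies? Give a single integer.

1 Cluster Epenthesis: no change — [kubumvuf]
2 Medial Vowel Deletion: [kubumvuf] → [kbmvf]
3 Voicing Between Vowels: no change — [kbmvf]
4 Progressive Voicing Assimilation: [kbmvf] → [kpmvv]
Rule 4 changed 2 position(s).

2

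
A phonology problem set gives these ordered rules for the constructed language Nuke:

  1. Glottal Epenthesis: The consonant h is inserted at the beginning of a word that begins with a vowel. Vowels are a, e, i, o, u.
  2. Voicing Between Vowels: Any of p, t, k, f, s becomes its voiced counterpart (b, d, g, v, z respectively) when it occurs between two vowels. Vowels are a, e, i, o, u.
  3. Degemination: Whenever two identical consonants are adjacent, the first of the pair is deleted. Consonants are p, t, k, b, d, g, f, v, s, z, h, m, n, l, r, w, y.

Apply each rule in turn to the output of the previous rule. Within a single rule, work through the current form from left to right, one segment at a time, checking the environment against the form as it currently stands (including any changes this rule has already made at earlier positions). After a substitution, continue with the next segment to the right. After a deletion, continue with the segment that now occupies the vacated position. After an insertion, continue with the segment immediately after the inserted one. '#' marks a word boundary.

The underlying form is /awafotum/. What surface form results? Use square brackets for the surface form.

[hawavodum]

1 Glottal Epenthesis: [awafotum] → [hawafotum]
2 Voicing Between Vowels: [hawafotum] → [hawavodum]
3 Degemination: no change — [hawavodum]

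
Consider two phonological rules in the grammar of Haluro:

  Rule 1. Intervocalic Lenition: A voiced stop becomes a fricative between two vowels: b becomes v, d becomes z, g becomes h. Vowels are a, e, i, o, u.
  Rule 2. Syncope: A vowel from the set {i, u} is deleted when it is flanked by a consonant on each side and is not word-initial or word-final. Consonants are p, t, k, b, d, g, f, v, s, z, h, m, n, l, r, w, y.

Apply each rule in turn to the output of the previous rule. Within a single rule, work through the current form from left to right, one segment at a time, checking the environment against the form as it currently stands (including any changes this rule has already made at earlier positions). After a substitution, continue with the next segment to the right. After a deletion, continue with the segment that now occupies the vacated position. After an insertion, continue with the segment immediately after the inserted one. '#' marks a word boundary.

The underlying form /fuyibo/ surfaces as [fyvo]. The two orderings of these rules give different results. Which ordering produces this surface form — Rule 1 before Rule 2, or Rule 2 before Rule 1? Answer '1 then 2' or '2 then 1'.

Order 1 then 2:
  1 Intervocalic Lenition: [fuyibo] → [fuyivo]
  2 Syncope: [fuyivo] → [fyvo]
  result: [fyvo]
Order 2 then 1:
  2 Syncope: [fuyibo] → [fybo]
  1 Intervocalic Lenition: no change — [fybo]
  result: [fybo]

1 then 2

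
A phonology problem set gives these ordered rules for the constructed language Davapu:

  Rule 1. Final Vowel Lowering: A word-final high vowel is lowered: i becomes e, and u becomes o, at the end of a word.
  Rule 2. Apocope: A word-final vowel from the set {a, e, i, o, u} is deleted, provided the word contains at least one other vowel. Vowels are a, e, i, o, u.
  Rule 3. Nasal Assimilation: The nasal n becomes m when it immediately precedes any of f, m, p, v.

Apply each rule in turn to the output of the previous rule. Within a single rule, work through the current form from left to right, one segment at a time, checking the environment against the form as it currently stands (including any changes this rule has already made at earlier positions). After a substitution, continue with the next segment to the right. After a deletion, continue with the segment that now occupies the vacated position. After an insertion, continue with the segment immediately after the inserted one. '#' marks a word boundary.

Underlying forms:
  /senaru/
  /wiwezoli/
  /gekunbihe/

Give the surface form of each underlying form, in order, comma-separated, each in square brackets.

[senar], [wiwezol], [gekunbih]

/senaru/:
  Rule 1 Final Vowel Lowering: [senaru] → [senaro]
  Rule 2 Apocope: [senaro] → [senar]
  Rule 3 Nasal Assimilation: no change — [senar]
/wiwezoli/:
  Rule 1 Final Vowel Lowering: [wiwezoli] → [wiwezole]
  Rule 2 Apocope: [wiwezole] → [wiwezol]
  Rule 3 Nasal Assimilation: no change — [wiwezol]
/gekunbihe/:
  Rule 1 Final Vowel Lowering: no change — [gekunbihe]
  Rule 2 Apocope: [gekunbihe] → [gekunbih]
  Rule 3 Nasal Assimilation: no change — [gekunbih]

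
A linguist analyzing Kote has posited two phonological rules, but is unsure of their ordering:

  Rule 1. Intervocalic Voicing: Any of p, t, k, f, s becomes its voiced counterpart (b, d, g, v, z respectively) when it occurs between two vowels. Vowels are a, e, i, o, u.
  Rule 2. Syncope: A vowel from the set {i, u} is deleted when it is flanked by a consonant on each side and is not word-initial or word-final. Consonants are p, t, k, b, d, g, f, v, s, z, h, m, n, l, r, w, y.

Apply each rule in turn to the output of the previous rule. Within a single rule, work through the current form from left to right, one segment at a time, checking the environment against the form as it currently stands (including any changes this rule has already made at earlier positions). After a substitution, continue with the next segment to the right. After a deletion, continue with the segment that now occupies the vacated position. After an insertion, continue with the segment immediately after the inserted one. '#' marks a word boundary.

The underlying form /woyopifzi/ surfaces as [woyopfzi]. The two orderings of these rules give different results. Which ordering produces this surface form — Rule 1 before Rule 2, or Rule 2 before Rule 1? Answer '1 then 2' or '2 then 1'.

2 then 1

Order 1 then 2:
  1 Intervocalic Voicing: [woyopifzi] → [woyobifzi]
  2 Syncope: [woyobifzi] → [woyobfzi]
  result: [woyobfzi]
Order 2 then 1:
  2 Syncope: [woyopifzi] → [woyopfzi]
  1 Intervocalic Voicing: no change — [woyopfzi]
  result: [woyopfzi]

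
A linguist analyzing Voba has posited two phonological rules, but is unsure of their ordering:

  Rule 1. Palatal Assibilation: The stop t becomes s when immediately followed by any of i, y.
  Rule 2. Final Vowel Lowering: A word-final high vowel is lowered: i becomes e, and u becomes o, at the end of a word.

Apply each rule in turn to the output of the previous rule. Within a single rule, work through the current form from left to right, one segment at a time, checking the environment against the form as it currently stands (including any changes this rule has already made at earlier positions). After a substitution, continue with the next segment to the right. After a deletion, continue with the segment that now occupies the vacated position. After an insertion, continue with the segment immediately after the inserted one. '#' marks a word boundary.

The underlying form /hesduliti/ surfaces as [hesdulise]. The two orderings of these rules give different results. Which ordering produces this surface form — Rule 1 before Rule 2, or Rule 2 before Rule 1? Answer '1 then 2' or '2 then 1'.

1 then 2

Order 1 then 2:
  1 Palatal Assibilation: [hesduliti] → [hesdulisi]
  2 Final Vowel Lowering: [hesdulisi] → [hesdulise]
  result: [hesdulise]
Order 2 then 1:
  2 Final Vowel Lowering: [hesduliti] → [hesdulite]
  1 Palatal Assibilation: no change — [hesdulite]
  result: [hesdulite]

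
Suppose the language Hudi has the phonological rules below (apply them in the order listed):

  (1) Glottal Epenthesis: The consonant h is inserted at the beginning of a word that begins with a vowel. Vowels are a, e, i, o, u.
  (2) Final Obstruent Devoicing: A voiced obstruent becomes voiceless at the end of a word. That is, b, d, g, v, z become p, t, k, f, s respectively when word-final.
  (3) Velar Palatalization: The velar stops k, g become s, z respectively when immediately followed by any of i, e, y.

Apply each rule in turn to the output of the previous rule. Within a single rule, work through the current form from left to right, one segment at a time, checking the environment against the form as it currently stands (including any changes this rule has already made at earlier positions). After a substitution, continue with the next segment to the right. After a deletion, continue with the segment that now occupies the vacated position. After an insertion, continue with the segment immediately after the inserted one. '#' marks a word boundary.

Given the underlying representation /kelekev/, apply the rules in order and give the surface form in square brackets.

[selesef]

(1) Glottal Epenthesis: no change — [kelekev]
(2) Final Obstruent Devoicing: [kelekev] → [kelekef]
(3) Velar Palatalization: [kelekef] → [selesef]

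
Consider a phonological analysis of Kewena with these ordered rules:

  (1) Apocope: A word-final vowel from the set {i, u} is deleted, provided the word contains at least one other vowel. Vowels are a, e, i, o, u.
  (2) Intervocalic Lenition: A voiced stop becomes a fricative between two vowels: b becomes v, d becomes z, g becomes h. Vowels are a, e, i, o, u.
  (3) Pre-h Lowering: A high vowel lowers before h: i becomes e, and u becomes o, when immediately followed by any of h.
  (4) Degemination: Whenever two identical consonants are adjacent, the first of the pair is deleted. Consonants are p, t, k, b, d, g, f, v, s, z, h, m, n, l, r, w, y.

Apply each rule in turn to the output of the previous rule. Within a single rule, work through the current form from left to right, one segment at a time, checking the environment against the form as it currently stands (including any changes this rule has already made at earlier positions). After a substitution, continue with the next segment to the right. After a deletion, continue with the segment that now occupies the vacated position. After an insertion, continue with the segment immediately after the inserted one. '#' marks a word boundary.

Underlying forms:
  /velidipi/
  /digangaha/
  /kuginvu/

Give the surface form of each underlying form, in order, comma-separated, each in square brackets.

[velizip], [dehangaha], [kohinv]

/velidipi/:
  (1) Apocope: [velidipi] → [velidip]
  (2) Intervocalic Lenition: [velidip] → [velizip]
  (3) Pre-h Lowering: no change — [velizip]
  (4) Degemination: no change — [velizip]
/digangaha/:
  (1) Apocope: no change — [digangaha]
  (2) Intervocalic Lenition: [digangaha] → [dihangaha]
  (3) Pre-h Lowering: [dihangaha] → [dehangaha]
  (4) Degemination: no change — [dehangaha]
/kuginvu/:
  (1) Apocope: [kuginvu] → [kuginv]
  (2) Intervocalic Lenition: [kuginv] → [kuhinv]
  (3) Pre-h Lowering: [kuhinv] → [kohinv]
  (4) Degemination: no change — [kohinv]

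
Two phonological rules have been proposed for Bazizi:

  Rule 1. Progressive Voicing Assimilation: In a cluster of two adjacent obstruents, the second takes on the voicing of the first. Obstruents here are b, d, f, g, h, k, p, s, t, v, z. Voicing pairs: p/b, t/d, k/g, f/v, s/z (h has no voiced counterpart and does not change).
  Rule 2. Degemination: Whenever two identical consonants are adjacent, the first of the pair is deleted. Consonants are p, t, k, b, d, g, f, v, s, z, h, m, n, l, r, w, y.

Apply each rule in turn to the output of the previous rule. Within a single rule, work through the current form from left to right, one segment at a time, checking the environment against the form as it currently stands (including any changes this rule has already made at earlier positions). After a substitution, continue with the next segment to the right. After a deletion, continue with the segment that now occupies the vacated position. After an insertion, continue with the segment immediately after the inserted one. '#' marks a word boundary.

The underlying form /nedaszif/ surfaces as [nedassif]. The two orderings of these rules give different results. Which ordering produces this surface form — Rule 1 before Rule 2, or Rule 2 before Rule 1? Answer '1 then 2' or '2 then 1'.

Order 1 then 2:
  1 Progressive Voicing Assimilation: [nedaszif] → [nedassif]
  2 Degemination: [nedassif] → [nedasif]
  result: [nedasif]
Order 2 then 1:
  2 Degemination: no change — [nedaszif]
  1 Progressive Voicing Assimilation: [nedaszif] → [nedassif]
  result: [nedassif]

2 then 1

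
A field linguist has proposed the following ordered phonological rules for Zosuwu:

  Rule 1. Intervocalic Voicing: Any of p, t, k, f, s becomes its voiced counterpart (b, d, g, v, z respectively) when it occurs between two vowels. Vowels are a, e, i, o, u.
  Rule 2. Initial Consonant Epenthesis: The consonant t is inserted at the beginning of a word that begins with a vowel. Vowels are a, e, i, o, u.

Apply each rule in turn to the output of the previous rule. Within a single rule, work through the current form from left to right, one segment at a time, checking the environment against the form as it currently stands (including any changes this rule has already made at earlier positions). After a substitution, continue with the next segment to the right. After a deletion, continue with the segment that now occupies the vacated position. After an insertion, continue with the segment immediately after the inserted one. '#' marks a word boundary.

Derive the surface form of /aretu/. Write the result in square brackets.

Rule 1 Intervocalic Voicing: [aretu] → [aredu]
Rule 2 Initial Consonant Epenthesis: [aredu] → [taredu]

[taredu]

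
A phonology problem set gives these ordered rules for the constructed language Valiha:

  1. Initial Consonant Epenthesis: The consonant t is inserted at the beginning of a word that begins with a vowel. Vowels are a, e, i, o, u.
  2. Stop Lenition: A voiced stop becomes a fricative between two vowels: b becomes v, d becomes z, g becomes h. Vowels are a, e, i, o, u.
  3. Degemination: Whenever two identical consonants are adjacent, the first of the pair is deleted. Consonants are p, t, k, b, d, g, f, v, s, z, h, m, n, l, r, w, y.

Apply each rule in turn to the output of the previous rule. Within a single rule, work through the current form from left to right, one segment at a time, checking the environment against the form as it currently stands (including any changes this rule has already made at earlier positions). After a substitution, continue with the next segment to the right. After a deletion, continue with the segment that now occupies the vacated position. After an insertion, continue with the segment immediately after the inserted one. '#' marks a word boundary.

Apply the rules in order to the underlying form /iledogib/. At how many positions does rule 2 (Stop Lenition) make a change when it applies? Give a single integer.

2

1 Initial Consonant Epenthesis: [iledogib] → [tiledogib]
2 Stop Lenition: [tiledogib] → [tilezohib]
3 Degemination: no change — [tilezohib]
Rule 2 changed 2 position(s).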